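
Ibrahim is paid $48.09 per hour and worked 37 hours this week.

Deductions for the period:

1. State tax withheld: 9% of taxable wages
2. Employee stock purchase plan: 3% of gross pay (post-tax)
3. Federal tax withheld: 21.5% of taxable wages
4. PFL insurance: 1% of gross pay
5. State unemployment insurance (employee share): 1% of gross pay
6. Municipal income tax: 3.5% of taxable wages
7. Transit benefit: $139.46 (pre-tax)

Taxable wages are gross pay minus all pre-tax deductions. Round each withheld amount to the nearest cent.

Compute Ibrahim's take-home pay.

Gross pay: 37 × $48.09 = $1779.33
Transit benefit: $139.46
Taxable wages = $1779.33 − $139.46 = $1639.87
State tax withheld: $1639.87 × 0.09 = $147.59
Federal tax withheld: $1639.87 × 0.215 = $352.57
Municipal income tax: $1639.87 × 0.035 = $57.40
State unemployment insurance (employee share): $1779.33 × 0.01 = $17.79
PFL insurance: $1779.33 × 0.01 = $17.79
Employee stock purchase plan: $1779.33 × 0.03 = $53.38
Total deductions = $139.46 + $147.59 + $352.57 + $57.40 + $17.79 + $17.79 + $53.38 = $785.98
Net pay = $1779.33 − $785.98 = $993.35

$993.35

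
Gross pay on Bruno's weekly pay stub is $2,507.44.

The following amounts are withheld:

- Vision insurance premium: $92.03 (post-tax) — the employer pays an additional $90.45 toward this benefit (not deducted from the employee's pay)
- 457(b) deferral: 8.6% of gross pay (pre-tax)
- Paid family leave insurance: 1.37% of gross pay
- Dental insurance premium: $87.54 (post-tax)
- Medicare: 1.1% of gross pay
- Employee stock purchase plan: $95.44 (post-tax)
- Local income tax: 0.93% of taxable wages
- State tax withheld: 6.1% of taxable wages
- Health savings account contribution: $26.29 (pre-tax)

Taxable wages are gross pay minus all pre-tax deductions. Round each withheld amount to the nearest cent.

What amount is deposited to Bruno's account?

$1,769.30

457(b) deferral: $2,507.44 × 0.086 = $215.64
Health savings account contribution: $26.29
Pre-tax total = $215.64 + $26.29 = $241.93
Taxable wages = $2,507.44 − $241.93 = $2,265.51
State tax withheld: $2,265.51 × 0.061 = $138.20
Local income tax: $2,265.51 × 0.0093 = $21.07
Medicare: $2,507.44 × 0.011 = $27.58
Paid family leave insurance: $2,507.44 × 0.0137 = $34.35
Employee stock purchase plan: $95.44
Dental insurance premium: $87.54
Vision insurance premium: $92.03
(Employer's $90.45 toward vision insurance premium is not withheld from the employee.)
Total deductions = $215.64 + $26.29 + $138.20 + $21.07 + $27.58 + $34.35 + $95.44 + $87.54 + $92.03 = $738.14
Net pay = $2,507.44 − $738.14 = $1,769.30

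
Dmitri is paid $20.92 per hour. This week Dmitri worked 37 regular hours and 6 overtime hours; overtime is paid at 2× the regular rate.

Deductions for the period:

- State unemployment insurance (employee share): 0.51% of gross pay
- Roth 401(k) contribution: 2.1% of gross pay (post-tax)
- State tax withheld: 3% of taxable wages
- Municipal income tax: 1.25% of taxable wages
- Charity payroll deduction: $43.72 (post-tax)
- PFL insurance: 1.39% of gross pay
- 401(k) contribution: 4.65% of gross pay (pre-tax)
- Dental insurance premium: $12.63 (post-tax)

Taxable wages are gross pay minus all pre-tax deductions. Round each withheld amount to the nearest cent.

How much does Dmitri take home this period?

$838.51

Regular pay: 37 × $20.92 = $774.04
Overtime pay: 6 × $20.92 × 2 = $251.04
Gross pay = $774.04 + $251.04 = $1,025.08
401(k) contribution: $1,025.08 × 0.0465 = $47.67
Taxable wages = $1,025.08 − $47.67 = $977.41
Municipal income tax: $977.41 × 0.0125 = $12.22
State tax withheld: $977.41 × 0.03 = $29.32
PFL insurance: $1,025.08 × 0.0139 = $14.25
State unemployment insurance (employee share): $1,025.08 × 0.0051 = $5.23
Dental insurance premium: $12.63
Roth 401(k) contribution: $1,025.08 × 0.021 = $21.53
Charity payroll deduction: $43.72
Total deductions = $47.67 + $12.22 + $29.32 + $14.25 + $5.23 + $12.63 + $21.53 + $43.72 = $186.57
Net pay = $1,025.08 − $186.57 = $838.51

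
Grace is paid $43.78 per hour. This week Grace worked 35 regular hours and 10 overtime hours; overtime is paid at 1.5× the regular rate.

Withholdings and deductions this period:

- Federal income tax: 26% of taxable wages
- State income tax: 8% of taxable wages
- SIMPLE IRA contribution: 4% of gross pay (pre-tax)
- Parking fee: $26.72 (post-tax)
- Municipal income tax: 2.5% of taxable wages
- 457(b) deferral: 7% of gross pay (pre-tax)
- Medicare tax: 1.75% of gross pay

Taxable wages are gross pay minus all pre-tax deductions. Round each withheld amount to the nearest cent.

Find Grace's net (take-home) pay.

$1,172.08

Regular pay: 35 × $43.78 = $1,532.30
Overtime pay: 10 × $43.78 × 1.5 = $656.70
Gross pay = $1,532.30 + $656.70 = $2,189.00
SIMPLE IRA contribution: $2,189.00 × 0.04 = $87.56
457(b) deferral: $2,189.00 × 0.07 = $153.23
Pre-tax total = $87.56 + $153.23 = $240.79
Taxable wages = $2,189.00 − $240.79 = $1,948.21
State income tax: $1,948.21 × 0.08 = $155.86
Federal income tax: $1,948.21 × 0.26 = $506.53
Municipal income tax: $1,948.21 × 0.025 = $48.71
Medicare tax: $2,189.00 × 0.0175 = $38.31
Parking fee: $26.72
Total deductions = $87.56 + $153.23 + $155.86 + $506.53 + $48.71 + $38.31 + $26.72 = $1,016.92
Net pay = $2,189.00 − $1,016.92 = $1,172.08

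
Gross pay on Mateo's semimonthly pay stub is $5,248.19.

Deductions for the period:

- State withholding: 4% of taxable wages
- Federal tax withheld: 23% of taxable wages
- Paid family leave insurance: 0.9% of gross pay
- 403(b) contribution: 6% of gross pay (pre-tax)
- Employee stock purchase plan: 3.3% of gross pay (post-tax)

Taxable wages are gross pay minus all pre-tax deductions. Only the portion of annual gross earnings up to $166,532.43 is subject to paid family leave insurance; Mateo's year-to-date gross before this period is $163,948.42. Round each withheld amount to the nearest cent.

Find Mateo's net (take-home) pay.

$3,404.86

403(b) contribution: $5,248.19 × 0.06 = $314.89
Taxable wages = $5,248.19 − $314.89 = $4,933.30
State withholding: $4,933.30 × 0.04 = $197.33
Federal tax withheld: $4,933.30 × 0.23 = $1,134.66
Paid family leave insurance: only $166,532.43 − $163,948.42 = $2,584.01 of this check is subject → $2,584.01 × 0.009 = $23.26
Employee stock purchase plan: $5,248.19 × 0.033 = $173.19
Total deductions = $314.89 + $197.33 + $1,134.66 + $23.26 + $173.19 = $1,843.33
Net pay = $5,248.19 − $1,843.33 = $3,404.86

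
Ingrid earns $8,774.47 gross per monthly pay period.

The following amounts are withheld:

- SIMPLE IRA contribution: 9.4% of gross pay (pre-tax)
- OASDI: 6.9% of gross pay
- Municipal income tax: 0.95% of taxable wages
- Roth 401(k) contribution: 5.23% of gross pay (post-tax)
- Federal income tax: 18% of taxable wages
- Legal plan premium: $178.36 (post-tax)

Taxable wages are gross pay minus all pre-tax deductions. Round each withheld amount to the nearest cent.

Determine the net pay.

SIMPLE IRA contribution: $8,774.47 × 0.094 = $824.80
Taxable wages = $8,774.47 − $824.80 = $7,949.67
Municipal income tax: $7,949.67 × 0.0095 = $75.52
Federal income tax: $7,949.67 × 0.18 = $1,430.94
OASDI: $8,774.47 × 0.069 = $605.44
Roth 401(k) contribution: $8,774.47 × 0.0523 = $458.90
Legal plan premium: $178.36
Total deductions = $824.80 + $75.52 + $1,430.94 + $605.44 + $458.90 + $178.36 = $3,573.96
Net pay = $8,774.47 − $3,573.96 = $5,200.51

$5,200.51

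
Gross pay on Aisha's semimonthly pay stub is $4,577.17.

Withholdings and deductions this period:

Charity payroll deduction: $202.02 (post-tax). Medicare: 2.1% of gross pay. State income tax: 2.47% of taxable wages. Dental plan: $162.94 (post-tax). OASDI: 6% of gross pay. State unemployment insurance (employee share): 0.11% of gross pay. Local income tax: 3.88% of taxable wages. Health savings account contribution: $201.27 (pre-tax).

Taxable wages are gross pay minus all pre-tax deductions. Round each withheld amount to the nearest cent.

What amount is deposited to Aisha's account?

Health savings account contribution: $201.27
Taxable wages = $4,577.17 − $201.27 = $4,375.90
Local income tax: $4,375.90 × 0.0388 = $169.78
State income tax: $4,375.90 × 0.0247 = $108.08
Medicare: $4,577.17 × 0.021 = $96.12
OASDI: $4,577.17 × 0.06 = $274.63
State unemployment insurance (employee share): $4,577.17 × 0.0011 = $5.03
Charity payroll deduction: $202.02
Dental plan: $162.94
Total deductions = $201.27 + $169.78 + $108.08 + $96.12 + $274.63 + $5.03 + $202.02 + $162.94 = $1,219.87
Net pay = $4,577.17 − $1,219.87 = $3,357.30

$3,357.30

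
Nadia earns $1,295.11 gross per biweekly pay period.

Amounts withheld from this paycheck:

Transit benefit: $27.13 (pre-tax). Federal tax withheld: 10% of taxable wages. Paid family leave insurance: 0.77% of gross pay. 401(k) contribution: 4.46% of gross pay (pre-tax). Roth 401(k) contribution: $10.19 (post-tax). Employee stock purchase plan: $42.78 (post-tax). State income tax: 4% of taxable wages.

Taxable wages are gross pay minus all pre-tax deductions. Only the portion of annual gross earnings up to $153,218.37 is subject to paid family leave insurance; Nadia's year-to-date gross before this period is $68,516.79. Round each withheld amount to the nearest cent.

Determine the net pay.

$977.85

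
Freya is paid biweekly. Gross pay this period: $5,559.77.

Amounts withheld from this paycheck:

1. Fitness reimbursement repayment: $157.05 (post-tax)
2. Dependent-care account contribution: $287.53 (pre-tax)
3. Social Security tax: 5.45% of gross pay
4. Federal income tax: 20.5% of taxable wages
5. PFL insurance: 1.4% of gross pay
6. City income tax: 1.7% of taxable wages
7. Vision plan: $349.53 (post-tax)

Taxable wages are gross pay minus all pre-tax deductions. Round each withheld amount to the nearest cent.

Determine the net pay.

Dependent-care account contribution: $287.53
Taxable wages = $5,559.77 − $287.53 = $5,272.24
Federal income tax: $5,272.24 × 0.205 = $1,080.81
City income tax: $5,272.24 × 0.017 = $89.63
PFL insurance: $5,559.77 × 0.014 = $77.84
Social Security tax: $5,559.77 × 0.0545 = $303.01
Vision plan: $349.53
Fitness reimbursement repayment: $157.05
Total deductions = $287.53 + $1,080.81 + $89.63 + $77.84 + $303.01 + $349.53 + $157.05 = $2,345.40
Net pay = $5,559.77 − $2,345.40 = $3,214.37

$3,214.37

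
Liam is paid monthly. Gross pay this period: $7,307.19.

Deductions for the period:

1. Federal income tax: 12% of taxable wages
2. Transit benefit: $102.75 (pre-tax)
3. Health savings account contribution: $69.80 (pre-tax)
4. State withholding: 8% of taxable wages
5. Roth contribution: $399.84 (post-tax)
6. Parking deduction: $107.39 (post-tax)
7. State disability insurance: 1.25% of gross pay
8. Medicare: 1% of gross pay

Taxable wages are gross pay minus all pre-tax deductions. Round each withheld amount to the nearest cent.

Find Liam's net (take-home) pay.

$5,036.07

Transit benefit: $102.75
Health savings account contribution: $69.80
Pre-tax total = $102.75 + $69.80 = $172.55
Taxable wages = $7,307.19 − $172.55 = $7,134.64
Federal income tax: $7,134.64 × 0.12 = $856.16
State withholding: $7,134.64 × 0.08 = $570.77
State disability insurance: $7,307.19 × 0.0125 = $91.34
Medicare: $7,307.19 × 0.01 = $73.07
Roth contribution: $399.84
Parking deduction: $107.39
Total deductions = $102.75 + $69.80 + $856.16 + $570.77 + $91.34 + $73.07 + $399.84 + $107.39 = $2,271.12
Net pay = $7,307.19 − $2,271.12 = $5,036.07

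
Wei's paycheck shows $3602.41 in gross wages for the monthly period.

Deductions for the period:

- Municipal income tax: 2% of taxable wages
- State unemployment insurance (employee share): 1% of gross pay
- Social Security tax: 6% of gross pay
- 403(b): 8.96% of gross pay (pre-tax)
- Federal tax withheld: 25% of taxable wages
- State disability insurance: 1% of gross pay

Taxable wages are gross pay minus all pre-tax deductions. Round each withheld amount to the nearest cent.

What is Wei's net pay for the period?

$2105.95

403(b): $3602.41 × 0.0896 = $322.78
Taxable wages = $3602.41 − $322.78 = $3279.63
Municipal income tax: $3279.63 × 0.02 = $65.59
Federal tax withheld: $3279.63 × 0.25 = $819.91
Social Security tax: $3602.41 × 0.06 = $216.14
State disability insurance: $3602.41 × 0.01 = $36.02
State unemployment insurance (employee share): $3602.41 × 0.01 = $36.02
Total deductions = $322.78 + $65.59 + $819.91 + $216.14 + $36.02 + $36.02 = $1496.46
Net pay = $3602.41 − $1496.46 = $2105.95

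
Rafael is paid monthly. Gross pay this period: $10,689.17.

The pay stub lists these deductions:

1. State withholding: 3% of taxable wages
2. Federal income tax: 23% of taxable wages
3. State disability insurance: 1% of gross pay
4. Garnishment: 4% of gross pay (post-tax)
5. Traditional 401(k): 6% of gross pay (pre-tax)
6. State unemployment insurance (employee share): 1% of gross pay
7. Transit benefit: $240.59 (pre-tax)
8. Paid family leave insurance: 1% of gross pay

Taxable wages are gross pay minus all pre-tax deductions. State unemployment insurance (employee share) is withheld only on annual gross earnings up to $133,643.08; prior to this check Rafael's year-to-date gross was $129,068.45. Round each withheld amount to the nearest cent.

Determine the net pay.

$6,570.25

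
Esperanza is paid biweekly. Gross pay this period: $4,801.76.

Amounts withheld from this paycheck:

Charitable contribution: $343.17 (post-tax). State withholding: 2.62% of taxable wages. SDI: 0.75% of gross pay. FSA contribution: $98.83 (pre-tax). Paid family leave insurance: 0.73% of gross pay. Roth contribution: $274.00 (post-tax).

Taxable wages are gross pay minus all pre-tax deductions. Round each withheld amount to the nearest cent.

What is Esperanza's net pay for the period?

$3,891.48

FSA contribution: $98.83
Taxable wages = $4,801.76 − $98.83 = $4,702.93
State withholding: $4,702.93 × 0.0262 = $123.22
Paid family leave insurance: $4,801.76 × 0.0073 = $35.05
SDI: $4,801.76 × 0.0075 = $36.01
Charitable contribution: $343.17
Roth contribution: $274.00
Total deductions = $98.83 + $123.22 + $35.05 + $36.01 + $343.17 + $274.00 = $910.28
Net pay = $4,801.76 − $910.28 = $3,891.48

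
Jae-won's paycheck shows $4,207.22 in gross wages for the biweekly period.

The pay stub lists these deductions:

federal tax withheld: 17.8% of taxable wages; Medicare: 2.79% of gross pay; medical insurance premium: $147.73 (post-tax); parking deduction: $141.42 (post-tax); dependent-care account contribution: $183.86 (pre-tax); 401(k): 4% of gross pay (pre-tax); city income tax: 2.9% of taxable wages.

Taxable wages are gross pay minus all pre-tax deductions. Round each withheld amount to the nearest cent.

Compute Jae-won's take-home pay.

$2,650.54

Dependent-care account contribution: $183.86
401(k): $4,207.22 × 0.04 = $168.29
Pre-tax total = $183.86 + $168.29 = $352.15
Taxable wages = $4,207.22 − $352.15 = $3,855.07
City income tax: $3,855.07 × 0.029 = $111.80
Federal tax withheld: $3,855.07 × 0.178 = $686.20
Medicare: $4,207.22 × 0.0279 = $117.38
Medical insurance premium: $147.73
Parking deduction: $141.42
Total deductions = $183.86 + $168.29 + $111.80 + $686.20 + $117.38 + $147.73 + $141.42 = $1,556.68
Net pay = $4,207.22 − $1,556.68 = $2,650.54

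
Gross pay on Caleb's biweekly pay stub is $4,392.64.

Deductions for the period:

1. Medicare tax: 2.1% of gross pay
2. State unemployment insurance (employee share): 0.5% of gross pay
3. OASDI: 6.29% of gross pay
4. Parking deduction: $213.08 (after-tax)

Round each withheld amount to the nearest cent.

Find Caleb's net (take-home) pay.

OASDI: $4,392.64 × 0.0629 = $276.30
State unemployment insurance (employee share): $4,392.64 × 0.005 = $21.96
Medicare tax: $4,392.64 × 0.021 = $92.25
Parking deduction: $213.08
Total deductions = $276.30 + $21.96 + $92.25 + $213.08 = $603.59
Net pay = $4,392.64 − $603.59 = $3,789.05

$3,789.05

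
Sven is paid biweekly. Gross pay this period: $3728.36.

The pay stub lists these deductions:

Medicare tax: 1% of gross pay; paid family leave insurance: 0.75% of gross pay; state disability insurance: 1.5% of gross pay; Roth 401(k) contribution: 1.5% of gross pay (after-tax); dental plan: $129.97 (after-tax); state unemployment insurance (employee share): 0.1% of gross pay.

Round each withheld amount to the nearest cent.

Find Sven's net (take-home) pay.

Paid family leave insurance: $3728.36 × 0.0075 = $27.96
State disability insurance: $3728.36 × 0.015 = $55.93
Medicare tax: $3728.36 × 0.01 = $37.28
State unemployment insurance (employee share): $3728.36 × 0.001 = $3.73
Roth 401(k) contribution: $3728.36 × 0.015 = $55.93
Dental plan: $129.97
Total deductions = $27.96 + $55.93 + $37.28 + $3.73 + $55.93 + $129.97 = $310.80
Net pay = $3728.36 − $310.80 = $3417.56

$3417.56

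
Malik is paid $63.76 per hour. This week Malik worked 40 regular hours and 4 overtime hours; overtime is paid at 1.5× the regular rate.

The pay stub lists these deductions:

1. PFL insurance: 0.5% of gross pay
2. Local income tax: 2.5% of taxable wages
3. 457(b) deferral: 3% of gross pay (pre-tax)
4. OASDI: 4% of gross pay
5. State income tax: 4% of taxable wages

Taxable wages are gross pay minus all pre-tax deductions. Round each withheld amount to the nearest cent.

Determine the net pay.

$2528.07

Regular pay: 40 × $63.76 = $2550.40
Overtime pay: 4 × $63.76 × 1.5 = $382.56
Gross pay = $2550.40 + $382.56 = $2932.96
457(b) deferral: $2932.96 × 0.03 = $87.99
Taxable wages = $2932.96 − $87.99 = $2844.97
Local income tax: $2844.97 × 0.025 = $71.12
State income tax: $2844.97 × 0.04 = $113.80
OASDI: $2932.96 × 0.04 = $117.32
PFL insurance: $2932.96 × 0.005 = $14.66
Total deductions = $87.99 + $71.12 + $113.80 + $117.32 + $14.66 = $404.89
Net pay = $2932.96 − $404.89 = $2528.07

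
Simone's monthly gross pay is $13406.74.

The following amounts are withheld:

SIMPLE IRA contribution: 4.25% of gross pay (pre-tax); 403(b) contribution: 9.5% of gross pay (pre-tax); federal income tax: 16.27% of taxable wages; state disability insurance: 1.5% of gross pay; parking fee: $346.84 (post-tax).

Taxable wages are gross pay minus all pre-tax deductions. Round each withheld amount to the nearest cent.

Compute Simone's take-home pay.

$9134.02

SIMPLE IRA contribution: $13406.74 × 0.0425 = $569.79
403(b) contribution: $13406.74 × 0.095 = $1273.64
Pre-tax total = $569.79 + $1273.64 = $1843.43
Taxable wages = $13406.74 − $1843.43 = $11563.31
Federal income tax: $11563.31 × 0.1627 = $1881.35
State disability insurance: $13406.74 × 0.015 = $201.10
Parking fee: $346.84
Total deductions = $569.79 + $1273.64 + $1881.35 + $201.10 + $346.84 = $4272.72
Net pay = $13406.74 − $4272.72 = $9134.02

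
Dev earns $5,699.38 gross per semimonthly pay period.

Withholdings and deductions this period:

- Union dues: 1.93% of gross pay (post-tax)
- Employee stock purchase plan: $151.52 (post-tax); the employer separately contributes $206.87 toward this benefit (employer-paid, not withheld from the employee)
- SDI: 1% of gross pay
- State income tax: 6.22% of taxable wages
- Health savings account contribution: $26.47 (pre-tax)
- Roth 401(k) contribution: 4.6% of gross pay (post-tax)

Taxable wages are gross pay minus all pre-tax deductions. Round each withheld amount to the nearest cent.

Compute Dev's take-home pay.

$4,739.37

Health savings account contribution: $26.47
Taxable wages = $5,699.38 − $26.47 = $5,672.91
State income tax: $5,672.91 × 0.0622 = $352.86
SDI: $5,699.38 × 0.01 = $56.99
Roth 401(k) contribution: $5,699.38 × 0.046 = $262.17
Union dues: $5,699.38 × 0.0193 = $110.00
Employee stock purchase plan: $151.52
(Employer's $206.87 toward employee stock purchase plan is not withheld from the employee.)
Total deductions = $26.47 + $352.86 + $56.99 + $262.17 + $110.00 + $151.52 = $960.01
Net pay = $5,699.38 − $960.01 = $4,739.37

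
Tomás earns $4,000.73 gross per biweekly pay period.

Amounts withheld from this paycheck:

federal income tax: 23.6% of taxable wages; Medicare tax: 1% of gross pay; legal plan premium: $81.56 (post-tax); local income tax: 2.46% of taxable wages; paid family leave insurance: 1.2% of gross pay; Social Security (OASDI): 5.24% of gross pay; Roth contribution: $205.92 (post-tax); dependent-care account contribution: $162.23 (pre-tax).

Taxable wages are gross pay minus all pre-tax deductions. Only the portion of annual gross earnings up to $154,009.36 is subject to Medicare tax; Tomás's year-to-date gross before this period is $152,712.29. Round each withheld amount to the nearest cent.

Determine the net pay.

Dependent-care account contribution: $162.23
Taxable wages = $4,000.73 − $162.23 = $3,838.50
Local income tax: $3,838.50 × 0.0246 = $94.43
Federal income tax: $3,838.50 × 0.236 = $905.89
Medicare tax: only $154,009.36 − $152,712.29 = $1,297.07 of this check is subject → $1,297.07 × 0.01 = $12.97
Social Security (OASDI): $4,000.73 × 0.0524 = $209.64
Paid family leave insurance: $4,000.73 × 0.012 = $48.01
Roth contribution: $205.92
Legal plan premium: $81.56
Total deductions = $162.23 + $94.43 + $905.89 + $12.97 + $209.64 + $48.01 + $205.92 + $81.56 = $1,720.65
Net pay = $4,000.73 − $1,720.65 = $2,280.08

$2,280.08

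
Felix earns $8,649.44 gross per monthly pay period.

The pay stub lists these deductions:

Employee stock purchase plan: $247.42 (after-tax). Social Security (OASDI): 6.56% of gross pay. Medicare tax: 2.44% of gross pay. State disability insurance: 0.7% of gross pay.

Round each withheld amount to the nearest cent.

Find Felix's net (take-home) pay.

$7,563.02

Medicare tax: $8,649.44 × 0.0244 = $211.05
Social Security (OASDI): $8,649.44 × 0.0656 = $567.40
State disability insurance: $8,649.44 × 0.007 = $60.55
Employee stock purchase plan: $247.42
Total deductions = $211.05 + $567.40 + $60.55 + $247.42 = $1,086.42
Net pay = $8,649.44 − $1,086.42 = $7,563.02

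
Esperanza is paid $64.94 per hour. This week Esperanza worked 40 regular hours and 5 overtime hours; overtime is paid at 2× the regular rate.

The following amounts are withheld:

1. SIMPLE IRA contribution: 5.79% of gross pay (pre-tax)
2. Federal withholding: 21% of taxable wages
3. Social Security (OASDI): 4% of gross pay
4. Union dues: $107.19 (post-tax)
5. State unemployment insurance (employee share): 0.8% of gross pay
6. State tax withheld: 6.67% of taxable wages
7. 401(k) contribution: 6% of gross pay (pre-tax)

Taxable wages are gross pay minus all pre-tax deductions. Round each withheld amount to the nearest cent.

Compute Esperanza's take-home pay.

Regular pay: 40 × $64.94 = $2,597.60
Overtime pay: 5 × $64.94 × 2 = $649.40
Gross pay = $2,597.60 + $649.40 = $3,247.00
401(k) contribution: $3,247.00 × 0.06 = $194.82
SIMPLE IRA contribution: $3,247.00 × 0.0579 = $188.00
Pre-tax total = $194.82 + $188.00 = $382.82
Taxable wages = $3,247.00 − $382.82 = $2,864.18
Federal withholding: $2,864.18 × 0.21 = $601.48
State tax withheld: $2,864.18 × 0.0667 = $191.04
State unemployment insurance (employee share): $3,247.00 × 0.008 = $25.98
Social Security (OASDI): $3,247.00 × 0.04 = $129.88
Union dues: $107.19
Total deductions = $194.82 + $188.00 + $601.48 + $191.04 + $25.98 + $129.88 + $107.19 = $1,438.39
Net pay = $3,247.00 − $1,438.39 = $1,808.61

$1,808.61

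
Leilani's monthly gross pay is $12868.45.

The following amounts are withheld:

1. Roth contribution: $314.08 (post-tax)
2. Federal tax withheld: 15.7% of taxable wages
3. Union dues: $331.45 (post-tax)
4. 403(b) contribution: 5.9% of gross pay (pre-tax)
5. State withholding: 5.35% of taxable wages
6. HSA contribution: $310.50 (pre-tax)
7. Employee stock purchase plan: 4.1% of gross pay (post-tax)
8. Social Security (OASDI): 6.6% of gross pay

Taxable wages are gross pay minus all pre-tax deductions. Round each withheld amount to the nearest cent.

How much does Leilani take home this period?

HSA contribution: $310.50
403(b) contribution: $12868.45 × 0.059 = $759.24
Pre-tax total = $310.50 + $759.24 = $1069.74
Taxable wages = $12868.45 − $1069.74 = $11798.71
State withholding: $11798.71 × 0.0535 = $631.23
Federal tax withheld: $11798.71 × 0.157 = $1852.40
Social Security (OASDI): $12868.45 × 0.066 = $849.32
Union dues: $331.45
Employee stock purchase plan: $12868.45 × 0.041 = $527.61
Roth contribution: $314.08
Total deductions = $310.50 + $759.24 + $631.23 + $1852.40 + $849.32 + $331.45 + $527.61 + $314.08 = $5575.83
Net pay = $12868.45 − $5575.83 = $7292.62

$7292.62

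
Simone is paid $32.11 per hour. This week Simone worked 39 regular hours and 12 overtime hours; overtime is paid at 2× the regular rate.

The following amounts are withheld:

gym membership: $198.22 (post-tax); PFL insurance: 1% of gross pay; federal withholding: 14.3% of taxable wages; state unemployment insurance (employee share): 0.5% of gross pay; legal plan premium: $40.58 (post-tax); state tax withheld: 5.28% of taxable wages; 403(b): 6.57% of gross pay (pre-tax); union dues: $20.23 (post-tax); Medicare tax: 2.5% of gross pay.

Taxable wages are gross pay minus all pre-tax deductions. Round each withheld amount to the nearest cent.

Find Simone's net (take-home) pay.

$1,180.02

Regular pay: 39 × $32.11 = $1,252.29
Overtime pay: 12 × $32.11 × 2 = $770.64
Gross pay = $1,252.29 + $770.64 = $2,022.93
403(b): $2,022.93 × 0.0657 = $132.91
Taxable wages = $2,022.93 − $132.91 = $1,890.02
State tax withheld: $1,890.02 × 0.0528 = $99.79
Federal withholding: $1,890.02 × 0.143 = $270.27
State unemployment insurance (employee share): $2,022.93 × 0.005 = $10.11
PFL insurance: $2,022.93 × 0.01 = $20.23
Medicare tax: $2,022.93 × 0.025 = $50.57
Union dues: $20.23
Gym membership: $198.22
Legal plan premium: $40.58
Total deductions = $132.91 + $99.79 + $270.27 + $10.11 + $20.23 + $50.57 + $20.23 + $198.22 + $40.58 = $842.91
Net pay = $2,022.93 − $842.91 = $1,180.02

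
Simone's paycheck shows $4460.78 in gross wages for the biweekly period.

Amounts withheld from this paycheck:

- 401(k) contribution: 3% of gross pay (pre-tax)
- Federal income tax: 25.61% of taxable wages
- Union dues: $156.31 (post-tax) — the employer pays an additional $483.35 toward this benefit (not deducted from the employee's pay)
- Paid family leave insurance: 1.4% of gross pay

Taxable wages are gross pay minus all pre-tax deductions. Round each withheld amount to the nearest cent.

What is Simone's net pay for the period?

$3000.07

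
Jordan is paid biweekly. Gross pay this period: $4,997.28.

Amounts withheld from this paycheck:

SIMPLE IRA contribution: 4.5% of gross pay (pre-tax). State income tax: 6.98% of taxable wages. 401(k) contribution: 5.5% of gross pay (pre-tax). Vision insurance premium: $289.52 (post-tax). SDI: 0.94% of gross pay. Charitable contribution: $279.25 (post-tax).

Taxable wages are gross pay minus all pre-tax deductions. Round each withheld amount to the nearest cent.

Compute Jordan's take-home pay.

SIMPLE IRA contribution: $4,997.28 × 0.045 = $224.88
401(k) contribution: $4,997.28 × 0.055 = $274.85
Pre-tax total = $224.88 + $274.85 = $499.73
Taxable wages = $4,997.28 − $499.73 = $4,497.55
State income tax: $4,497.55 × 0.0698 = $313.93
SDI: $4,997.28 × 0.0094 = $46.97
Vision insurance premium: $289.52
Charitable contribution: $279.25
Total deductions = $224.88 + $274.85 + $313.93 + $46.97 + $289.52 + $279.25 = $1,429.40
Net pay = $4,997.28 − $1,429.40 = $3,567.88

$3,567.88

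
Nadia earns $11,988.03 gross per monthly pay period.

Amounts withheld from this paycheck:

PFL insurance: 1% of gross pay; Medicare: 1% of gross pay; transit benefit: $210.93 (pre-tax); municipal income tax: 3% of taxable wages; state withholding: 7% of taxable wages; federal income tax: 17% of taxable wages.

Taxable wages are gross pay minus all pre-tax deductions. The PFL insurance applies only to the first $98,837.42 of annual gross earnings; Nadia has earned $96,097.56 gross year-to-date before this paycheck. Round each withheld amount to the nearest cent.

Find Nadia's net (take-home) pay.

$8,450.00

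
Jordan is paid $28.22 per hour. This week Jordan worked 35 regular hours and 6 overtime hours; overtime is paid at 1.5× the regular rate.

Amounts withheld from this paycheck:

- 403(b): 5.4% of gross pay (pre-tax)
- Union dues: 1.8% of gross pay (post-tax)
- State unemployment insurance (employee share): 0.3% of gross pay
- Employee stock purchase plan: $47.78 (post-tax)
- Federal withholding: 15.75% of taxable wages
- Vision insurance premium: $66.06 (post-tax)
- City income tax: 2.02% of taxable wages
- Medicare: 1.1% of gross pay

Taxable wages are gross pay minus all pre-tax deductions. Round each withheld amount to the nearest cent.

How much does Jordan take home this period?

Regular pay: 35 × $28.22 = $987.70
Overtime pay: 6 × $28.22 × 1.5 = $253.98
Gross pay = $987.70 + $253.98 = $1,241.68
403(b): $1,241.68 × 0.054 = $67.05
Taxable wages = $1,241.68 − $67.05 = $1,174.63
City income tax: $1,174.63 × 0.0202 = $23.73
Federal withholding: $1,174.63 × 0.1575 = $185.00
State unemployment insurance (employee share): $1,241.68 × 0.003 = $3.73
Medicare: $1,241.68 × 0.011 = $13.66
Union dues: $1,241.68 × 0.018 = $22.35
Vision insurance premium: $66.06
Employee stock purchase plan: $47.78
Total deductions = $67.05 + $23.73 + $185.00 + $3.73 + $13.66 + $22.35 + $66.06 + $47.78 = $429.36
Net pay = $1,241.68 − $429.36 = $812.32

$812.32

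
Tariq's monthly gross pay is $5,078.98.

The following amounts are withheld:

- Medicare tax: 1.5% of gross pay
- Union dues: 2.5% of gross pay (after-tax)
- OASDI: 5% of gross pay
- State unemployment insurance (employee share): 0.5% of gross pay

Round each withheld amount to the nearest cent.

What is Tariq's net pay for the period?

$4,596.49

Medicare tax: $5,078.98 × 0.015 = $76.18
OASDI: $5,078.98 × 0.05 = $253.95
State unemployment insurance (employee share): $5,078.98 × 0.005 = $25.39
Union dues: $5,078.98 × 0.025 = $126.97
Total deductions = $76.18 + $253.95 + $25.39 + $126.97 = $482.49
Net pay = $5,078.98 − $482.49 = $4,596.49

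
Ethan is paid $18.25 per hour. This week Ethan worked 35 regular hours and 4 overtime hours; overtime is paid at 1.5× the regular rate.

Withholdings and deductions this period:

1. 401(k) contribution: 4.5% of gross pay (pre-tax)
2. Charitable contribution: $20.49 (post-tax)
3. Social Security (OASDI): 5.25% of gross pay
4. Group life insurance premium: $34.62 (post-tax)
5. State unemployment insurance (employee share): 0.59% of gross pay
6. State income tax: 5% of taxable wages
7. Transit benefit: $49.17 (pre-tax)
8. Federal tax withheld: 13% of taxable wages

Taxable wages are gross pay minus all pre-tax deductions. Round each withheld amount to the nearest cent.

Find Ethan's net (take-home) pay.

$446.84

Regular pay: 35 × $18.25 = $638.75
Overtime pay: 4 × $18.25 × 1.5 = $109.50
Gross pay = $638.75 + $109.50 = $748.25
Transit benefit: $49.17
401(k) contribution: $748.25 × 0.045 = $33.67
Pre-tax total = $49.17 + $33.67 = $82.84
Taxable wages = $748.25 − $82.84 = $665.41
Federal tax withheld: $665.41 × 0.13 = $86.50
State income tax: $665.41 × 0.05 = $33.27
State unemployment insurance (employee share): $748.25 × 0.0059 = $4.41
Social Security (OASDI): $748.25 × 0.0525 = $39.28
Group life insurance premium: $34.62
Charitable contribution: $20.49
Total deductions = $49.17 + $33.67 + $86.50 + $33.27 + $4.41 + $39.28 + $34.62 + $20.49 = $301.41
Net pay = $748.25 − $301.41 = $446.84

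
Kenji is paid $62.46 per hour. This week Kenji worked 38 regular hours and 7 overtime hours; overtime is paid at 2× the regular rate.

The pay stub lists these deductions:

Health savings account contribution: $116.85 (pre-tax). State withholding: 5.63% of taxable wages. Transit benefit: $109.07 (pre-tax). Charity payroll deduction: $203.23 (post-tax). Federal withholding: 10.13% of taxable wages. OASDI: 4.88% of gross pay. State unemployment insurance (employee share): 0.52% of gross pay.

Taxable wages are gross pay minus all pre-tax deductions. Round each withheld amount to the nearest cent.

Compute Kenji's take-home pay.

Regular pay: 38 × $62.46 = $2373.48
Overtime pay: 7 × $62.46 × 2 = $874.44
Gross pay = $2373.48 + $874.44 = $3247.92
Transit benefit: $109.07
Health savings account contribution: $116.85
Pre-tax total = $109.07 + $116.85 = $225.92
Taxable wages = $3247.92 − $225.92 = $3022.00
State withholding: $3022.00 × 0.0563 = $170.14
Federal withholding: $3022.00 × 0.1013 = $306.13
OASDI: $3247.92 × 0.0488 = $158.50
State unemployment insurance (employee share): $3247.92 × 0.0052 = $16.89
Charity payroll deduction: $203.23
Total deductions = $109.07 + $116.85 + $170.14 + $306.13 + $158.50 + $16.89 + $203.23 = $1080.81
Net pay = $3247.92 − $1080.81 = $2167.11

$2167.11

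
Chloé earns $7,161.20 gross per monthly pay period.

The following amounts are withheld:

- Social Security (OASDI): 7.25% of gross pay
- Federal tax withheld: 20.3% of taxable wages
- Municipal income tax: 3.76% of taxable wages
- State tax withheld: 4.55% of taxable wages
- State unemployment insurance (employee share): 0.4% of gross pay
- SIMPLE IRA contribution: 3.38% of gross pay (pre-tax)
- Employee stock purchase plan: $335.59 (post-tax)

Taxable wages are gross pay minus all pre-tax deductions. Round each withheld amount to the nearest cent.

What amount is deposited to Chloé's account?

SIMPLE IRA contribution: $7,161.20 × 0.0338 = $242.05
Taxable wages = $7,161.20 − $242.05 = $6,919.15
Municipal income tax: $6,919.15 × 0.0376 = $260.16
State tax withheld: $6,919.15 × 0.0455 = $314.82
Federal tax withheld: $6,919.15 × 0.203 = $1,404.59
State unemployment insurance (employee share): $7,161.20 × 0.004 = $28.64
Social Security (OASDI): $7,161.20 × 0.0725 = $519.19
Employee stock purchase plan: $335.59
Total deductions = $242.05 + $260.16 + $314.82 + $1,404.59 + $28.64 + $519.19 + $335.59 = $3,105.04
Net pay = $7,161.20 − $3,105.04 = $4,056.16

$4,056.16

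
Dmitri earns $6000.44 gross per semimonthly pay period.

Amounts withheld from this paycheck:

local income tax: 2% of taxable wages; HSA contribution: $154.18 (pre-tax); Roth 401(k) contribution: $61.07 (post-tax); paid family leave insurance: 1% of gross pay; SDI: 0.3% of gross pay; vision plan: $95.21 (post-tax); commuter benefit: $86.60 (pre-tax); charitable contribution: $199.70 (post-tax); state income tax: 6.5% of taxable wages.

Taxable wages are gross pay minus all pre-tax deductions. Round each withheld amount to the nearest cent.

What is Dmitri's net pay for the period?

$4836.11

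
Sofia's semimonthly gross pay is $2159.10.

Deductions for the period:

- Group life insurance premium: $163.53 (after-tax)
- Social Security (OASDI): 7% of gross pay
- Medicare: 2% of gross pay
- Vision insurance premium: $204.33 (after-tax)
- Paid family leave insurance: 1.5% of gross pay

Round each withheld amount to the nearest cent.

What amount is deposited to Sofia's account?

$1564.53

Paid family leave insurance: $2159.10 × 0.015 = $32.39
Medicare: $2159.10 × 0.02 = $43.18
Social Security (OASDI): $2159.10 × 0.07 = $151.14
Vision insurance premium: $204.33
Group life insurance premium: $163.53
Total deductions = $32.39 + $43.18 + $151.14 + $204.33 + $163.53 = $594.57
Net pay = $2159.10 − $594.57 = $1564.53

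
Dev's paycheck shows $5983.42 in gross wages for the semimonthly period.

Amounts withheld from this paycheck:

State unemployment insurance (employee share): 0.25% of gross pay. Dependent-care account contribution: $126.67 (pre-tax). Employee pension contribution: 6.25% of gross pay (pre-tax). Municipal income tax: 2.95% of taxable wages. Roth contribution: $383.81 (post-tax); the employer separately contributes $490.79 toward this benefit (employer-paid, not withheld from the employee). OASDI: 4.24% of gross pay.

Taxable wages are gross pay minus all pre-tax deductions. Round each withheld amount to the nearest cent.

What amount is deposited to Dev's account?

$4668.58

Dependent-care account contribution: $126.67
Employee pension contribution: $5983.42 × 0.0625 = $373.96
Pre-tax total = $126.67 + $373.96 = $500.63
Taxable wages = $5983.42 − $500.63 = $5482.79
Municipal income tax: $5482.79 × 0.0295 = $161.74
OASDI: $5983.42 × 0.0424 = $253.70
State unemployment insurance (employee share): $5983.42 × 0.0025 = $14.96
Roth contribution: $383.81
(Employer's $490.79 toward Roth contribution is not withheld from the employee.)
Total deductions = $126.67 + $373.96 + $161.74 + $253.70 + $14.96 + $383.81 = $1314.84
Net pay = $5983.42 − $1314.84 = $4668.58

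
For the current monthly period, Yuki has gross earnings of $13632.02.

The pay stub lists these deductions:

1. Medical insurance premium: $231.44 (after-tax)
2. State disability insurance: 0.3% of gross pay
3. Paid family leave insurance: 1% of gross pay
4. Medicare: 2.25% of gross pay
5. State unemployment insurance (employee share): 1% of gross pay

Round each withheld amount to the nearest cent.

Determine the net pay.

Paid family leave insurance: $13632.02 × 0.01 = $136.32
State disability insurance: $13632.02 × 0.003 = $40.90
Medicare: $13632.02 × 0.0225 = $306.72
State unemployment insurance (employee share): $13632.02 × 0.01 = $136.32
Medical insurance premium: $231.44
Total deductions = $136.32 + $40.90 + $306.72 + $136.32 + $231.44 = $851.70
Net pay = $13632.02 − $851.70 = $12780.32

$12780.32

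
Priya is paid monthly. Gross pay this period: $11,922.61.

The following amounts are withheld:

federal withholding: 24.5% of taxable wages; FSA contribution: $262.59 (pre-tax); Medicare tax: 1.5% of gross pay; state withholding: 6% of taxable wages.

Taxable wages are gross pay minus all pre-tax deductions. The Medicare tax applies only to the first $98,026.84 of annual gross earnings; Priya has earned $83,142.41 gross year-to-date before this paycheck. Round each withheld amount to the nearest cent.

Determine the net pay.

FSA contribution: $262.59
Taxable wages = $11,922.61 − $262.59 = $11,660.02
Federal withholding: $11,660.02 × 0.245 = $2,856.70
State withholding: $11,660.02 × 0.06 = $699.60
Medicare tax: cap not yet reached, full $11,922.61 is subject → $11,922.61 × 0.015 = $178.84
Total deductions = $262.59 + $2,856.70 + $699.60 + $178.84 = $3,997.73
Net pay = $11,922.61 − $3,997.73 = $7,924.88

$7,924.88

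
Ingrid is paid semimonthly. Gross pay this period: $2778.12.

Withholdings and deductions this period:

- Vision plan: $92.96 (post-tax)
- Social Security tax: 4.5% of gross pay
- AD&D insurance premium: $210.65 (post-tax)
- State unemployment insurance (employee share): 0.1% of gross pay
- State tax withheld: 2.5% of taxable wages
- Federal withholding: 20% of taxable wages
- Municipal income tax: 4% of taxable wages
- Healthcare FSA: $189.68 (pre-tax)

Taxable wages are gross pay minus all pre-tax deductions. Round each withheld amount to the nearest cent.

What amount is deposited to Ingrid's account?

Healthcare FSA: $189.68
Taxable wages = $2778.12 − $189.68 = $2588.44
Municipal income tax: $2588.44 × 0.04 = $103.54
Federal withholding: $2588.44 × 0.2 = $517.69
State tax withheld: $2588.44 × 0.025 = $64.71
State unemployment insurance (employee share): $2778.12 × 0.001 = $2.78
Social Security tax: $2778.12 × 0.045 = $125.02
AD&D insurance premium: $210.65
Vision plan: $92.96
Total deductions = $189.68 + $103.54 + $517.69 + $64.71 + $2.78 + $125.02 + $210.65 + $92.96 = $1307.03
Net pay = $2778.12 − $1307.03 = $1471.09

$1471.09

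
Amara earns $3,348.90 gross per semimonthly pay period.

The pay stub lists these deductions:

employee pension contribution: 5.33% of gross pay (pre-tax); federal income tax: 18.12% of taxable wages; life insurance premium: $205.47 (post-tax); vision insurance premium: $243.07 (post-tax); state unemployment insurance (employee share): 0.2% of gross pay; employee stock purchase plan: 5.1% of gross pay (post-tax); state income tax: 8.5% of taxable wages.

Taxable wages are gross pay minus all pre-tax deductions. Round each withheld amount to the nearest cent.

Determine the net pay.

Employee pension contribution: $3,348.90 × 0.0533 = $178.50
Taxable wages = $3,348.90 − $178.50 = $3,170.40
Federal income tax: $3,170.40 × 0.1812 = $574.48
State income tax: $3,170.40 × 0.085 = $269.48
State unemployment insurance (employee share): $3,348.90 × 0.002 = $6.70
Employee stock purchase plan: $3,348.90 × 0.051 = $170.79
Vision insurance premium: $243.07
Life insurance premium: $205.47
Total deductions = $178.50 + $574.48 + $269.48 + $6.70 + $170.79 + $243.07 + $205.47 = $1,648.49
Net pay = $3,348.90 − $1,648.49 = $1,700.41

$1,700.41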